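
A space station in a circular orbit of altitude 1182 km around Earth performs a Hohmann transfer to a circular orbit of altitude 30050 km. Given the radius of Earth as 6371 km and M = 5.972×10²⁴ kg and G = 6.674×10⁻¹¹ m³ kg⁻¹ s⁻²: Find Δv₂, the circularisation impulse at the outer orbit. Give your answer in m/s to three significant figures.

Δv ≈ 1370 m/s

μ = GM = 6.674×10⁻¹¹ × 5.972×10²⁴ = 3.986×10¹⁴ m³/s².
r₁ = 6371 + 1182 = 7553.0 km = 7.5530×10⁶ m.
r₂ = 6371 + 30050 = 36421 km = 3.6421×10⁷ m.
Transfer ellipse a_t = (r₁ + r₂)/2 = 2.199×10⁷ m.
At r₁: circular v_c1 = √(μ/r₁) = 7264 m/s; transfer-perigee v_p = √[μ(2/r₁ − 1/a_t)] = 9349 m/s.
At r₂: circular v_c2 = √(μ/r₂) = 3308 m/s; transfer-apogee v_a = √[μ(2/r₂ − 1/a_t)] = 1939 m/s.
Δv₂ = v_c2 − v_a = 1369 m/s.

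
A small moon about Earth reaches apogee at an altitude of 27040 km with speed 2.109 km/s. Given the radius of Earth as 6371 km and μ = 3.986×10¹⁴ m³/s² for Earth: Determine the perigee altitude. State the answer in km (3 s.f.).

r_a = 6371 + 27040 = 33411 km = 3.341×10⁷ m.
Specific energy ε = v²/2 − μ/r = -9.706×10⁶ J/kg, so a = −μ/(2ε) = 2.053×10⁷ m.
The apsides satisfy r_p + r_a = 2a, so the perigee radius is 2a − r_a = 7.655×10⁶ m = 7655.3 km.
Perigee altitude = 7655.3 − 6371 = 1284.3 km.

perigee altitude ≈ 1280 km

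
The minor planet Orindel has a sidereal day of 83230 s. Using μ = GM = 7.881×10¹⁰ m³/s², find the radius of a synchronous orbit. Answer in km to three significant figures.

r_sync ≈ 2400 km

A synchronous orbit has period T, so by Kepler's third law a = (μT²/4π²)^(1/3).
μT²/4π² = 7.881×10¹⁰ × (8.323×10⁴)² / 39.48 = 1.383×10¹⁹ m³.
a = 2.400×10⁶ m = 2400.3 km.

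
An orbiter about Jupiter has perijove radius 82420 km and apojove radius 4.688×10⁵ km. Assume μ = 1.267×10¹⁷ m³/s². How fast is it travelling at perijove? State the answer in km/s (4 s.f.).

v ≈ 51.14 km/s

Semi-major axis a = (r_p + r_a)/2 = 2.7561×10⁵ km = 2.756×10⁸ m.
Vis-viva: v² = μ(2/r − 1/a) = 1.267×10¹⁷ × (2.427×10⁻⁸ − 3.628×10⁻⁹) = 2.615×10⁹ m²/s².
v = 51140 m/s = 51.14 km/s.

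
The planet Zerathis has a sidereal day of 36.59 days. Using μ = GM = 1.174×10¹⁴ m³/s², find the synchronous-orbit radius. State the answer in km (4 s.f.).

T = 36.59 days = 3.161×10⁶ s.
A synchronous orbit has period T, so by Kepler's third law a = (μT²/4π²)^(1/3).
μT²/4π² = 1.174×10¹⁴ × (3.161×10⁶)² / 39.48 = 2.972×10²⁵ m³.
a = 3.098×10⁸ m = 3.0976×10⁵ km.

r_sync ≈ 3.098×10⁵ km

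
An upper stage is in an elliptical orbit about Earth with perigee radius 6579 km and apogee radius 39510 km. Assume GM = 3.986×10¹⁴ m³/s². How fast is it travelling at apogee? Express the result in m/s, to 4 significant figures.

Semi-major axis a = (r_p + r_a)/2 = 23044 km = 2.304×10⁷ m.
Vis-viva: v² = μ(2/r − 1/a) = 3.986×10¹⁴ × (5.062×10⁻⁸ − 4.339×10⁻⁸) = 2.880×10⁶ m²/s².
v = 1697 m/s.

v ≈ 1697 m/s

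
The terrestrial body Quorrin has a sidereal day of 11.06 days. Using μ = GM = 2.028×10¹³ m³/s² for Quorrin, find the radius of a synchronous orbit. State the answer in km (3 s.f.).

T = 11.06 days = 9.556×10⁵ s.
A synchronous orbit has period T, so by Kepler's third law a = (μT²/4π²)^(1/3).
μT²/4π² = 2.028×10¹³ × (9.556×10⁵)² / 39.48 = 4.691×10²³ m³.
a = 7.770×10⁷ m = 77699 km.

r_sync ≈ 77700 km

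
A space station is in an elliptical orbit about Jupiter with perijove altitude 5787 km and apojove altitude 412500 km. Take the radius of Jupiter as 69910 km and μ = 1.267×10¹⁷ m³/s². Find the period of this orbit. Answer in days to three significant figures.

T ≈ 0.952 days

r_p = 69910 + 5787 = 75697 km = 7.5697×10⁷ m.
r_a = 69910 + 412500 = 482410 km = 4.8241×10⁸ m.
Semi-major axis a = (r_p + r_a)/2 = (75697 + 4.8241×10⁵)/2 = 2.7905×10⁵ km = 2.791×10⁸ m.
By Kepler's third law T = 2π√(a³/μ) = 2π × 1.310×10⁴ = 8.229×10⁴ s.
= 0.9524 days.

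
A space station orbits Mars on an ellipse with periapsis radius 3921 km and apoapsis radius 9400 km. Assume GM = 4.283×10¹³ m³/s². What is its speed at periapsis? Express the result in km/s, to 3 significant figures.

Semi-major axis a = (r_p + r_a)/2 = 6660.5 km = 6.660×10⁶ m.
Vis-viva: v² = μ(2/r − 1/a) = 4.283×10¹³ × (5.101×10⁻⁷ − 1.501×10⁻⁷) = 1.542×10⁷ m²/s².
v = 3926 m/s = 3.926 km/s.

v ≈ 3.93 km/s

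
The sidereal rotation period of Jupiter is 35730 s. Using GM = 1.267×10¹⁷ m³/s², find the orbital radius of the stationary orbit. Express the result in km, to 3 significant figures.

r_sync ≈ 1.60×10⁵ km

A synchronous orbit has period T, so by Kepler's third law a = (μT²/4π²)^(1/3).
μT²/4π² = 1.267×10¹⁷ × (3.573×10⁴)² / 39.48 = 4.097×10²⁴ m³.
a = 1.600×10⁸ m = 1.6002×10⁵ km.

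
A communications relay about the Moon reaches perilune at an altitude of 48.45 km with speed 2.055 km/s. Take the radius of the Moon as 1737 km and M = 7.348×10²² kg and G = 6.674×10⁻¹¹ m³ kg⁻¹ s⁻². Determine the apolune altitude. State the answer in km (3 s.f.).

μ = GM = 6.674×10⁻¹¹ × 7.348×10²² = 4.904×10¹² m³/s².
r_p = 1737 + 48.45 = 1785.5 km = 1.785×10⁶ m.
Specific energy ε = v²/2 − μ/r = -6.352×10⁵ J/kg, so a = −μ/(2ε) = 3.860×10⁶ m.
The apsides satisfy r_p + r_a = 2a, so the apolune radius is 2a − r_p = 5.935×10⁶ m = 5935.5 km.
Apolune altitude = 5935.5 − 1737 = 4198.5 km.

apolune altitude ≈ 4200 km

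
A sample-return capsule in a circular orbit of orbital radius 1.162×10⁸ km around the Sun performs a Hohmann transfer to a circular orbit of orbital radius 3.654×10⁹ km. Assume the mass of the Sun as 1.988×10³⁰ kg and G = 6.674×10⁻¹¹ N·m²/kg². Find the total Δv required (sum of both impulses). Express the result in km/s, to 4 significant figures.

Δv_total ≈ 17.78 km/s

μ = GM = 6.674×10⁻¹¹ × 1.988×10³⁰ = 1.327×10²⁰ m³/s².
r₁ = 1.162×10⁸ km = 1.162×10¹¹ m.
r₂ = 3.654×10⁹ km = 3.654×10¹² m.
Transfer ellipse a_t = (r₁ + r₂)/2 = 1.885×10¹² m.
At r₁: circular v_c1 = √(μ/r₁) = 33790 m/s; transfer-perihelion v_p = √[μ(2/r₁ − 1/a_t)] = 47050 m/s.
Δv₁ = v_p − v_c1 = 13250 m/s.
At r₂: circular v_c2 = √(μ/r₂) = 6026 m/s; transfer-aphelion v_a = √[μ(2/r₂ − 1/a_t)] = 1496 m/s.
Δv₂ = v_c2 − v_a = 4530 m/s.
Total Δv = Δv₁ + Δv₂ = 17780 m/s = 17.78 km/s.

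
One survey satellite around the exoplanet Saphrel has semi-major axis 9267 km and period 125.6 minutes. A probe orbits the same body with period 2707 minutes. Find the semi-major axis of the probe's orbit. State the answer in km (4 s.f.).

a₂ ≈ 71770 km

Kepler's third law: a³ ∝ T², so a₂ = a₁ (T₂/T₁)^(2/3).
T₂/T₁ = 21.55, (T₂/T₁)^(2/3) = 7.745.
a₂ = 9267 × 7.745 = 71770 km.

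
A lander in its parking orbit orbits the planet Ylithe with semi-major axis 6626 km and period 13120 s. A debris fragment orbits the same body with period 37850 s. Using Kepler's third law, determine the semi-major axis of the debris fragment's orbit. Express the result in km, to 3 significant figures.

Kepler's third law: a³ ∝ T², so a₂ = a₁ (T₂/T₁)^(2/3).
T₂/T₁ = 2.885, (T₂/T₁)^(2/3) = 2.027.
a₂ = 6626 × 2.027 = 13430 km.

a₂ ≈ 13400 km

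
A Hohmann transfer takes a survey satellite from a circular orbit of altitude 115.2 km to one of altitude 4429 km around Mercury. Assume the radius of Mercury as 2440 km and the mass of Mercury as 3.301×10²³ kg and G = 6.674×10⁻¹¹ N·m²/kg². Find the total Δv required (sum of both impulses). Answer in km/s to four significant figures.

Δv_total ≈ 1.081 km/s

μ = GM = 6.674×10⁻¹¹ × 3.301×10²³ = 2.203×10¹³ m³/s².
r₁ = 2440 + 115.2 = 2555.2 km = 2.5552×10⁶ m.
r₂ = 2440 + 4429 = 6869.0 km = 6.8690×10⁶ m.
Transfer ellipse a_t = (r₁ + r₂)/2 = 4.712×10⁶ m.
At r₁: circular v_c1 = √(μ/r₁) = 2936 m/s; transfer-periherm v_p = √[μ(2/r₁ − 1/a_t)] = 3545 m/s.
Δv₁ = v_p − v_c1 = 608.9 m/s.
At r₂: circular v_c2 = √(μ/r₂) = 1791 m/s; transfer-apoherm v_a = √[μ(2/r₂ − 1/a_t)] = 1319 m/s.
Δv₂ = v_c2 − v_a = 472.1 m/s.
Total Δv = Δv₁ + Δv₂ = 1081 m/s = 1.081 km/s.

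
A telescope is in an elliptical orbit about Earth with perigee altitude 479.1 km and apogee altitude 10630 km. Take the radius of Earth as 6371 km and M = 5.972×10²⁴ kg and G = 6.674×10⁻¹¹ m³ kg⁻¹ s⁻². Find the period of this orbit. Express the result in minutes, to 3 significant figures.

μ = GM = 6.674×10⁻¹¹ × 5.972×10²⁴ = 3.986×10¹⁴ m³/s².
r_p = 6371 + 479.1 = 6850.1 km = 6.8501×10⁶ m.
r_a = 6371 + 10630 = 17001 km = 1.7001×10⁷ m.
Semi-major axis a = (r_p + r_a)/2 = (6850.1 + 17001)/2 = 11926 km = 1.193×10⁷ m.
By Kepler's third law T = 2π√(a³/μ) = 2π × 2.063×10³ = 1.296×10⁴ s.
= 216.0 minutes.

T ≈ 216 minutes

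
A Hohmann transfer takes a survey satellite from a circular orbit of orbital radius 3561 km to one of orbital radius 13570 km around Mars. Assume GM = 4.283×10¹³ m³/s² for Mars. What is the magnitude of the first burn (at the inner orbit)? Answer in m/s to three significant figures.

Δv ≈ 897 m/s

r₁ = 3561 km = 3.561×10⁶ m.
r₂ = 13570 km = 1.357×10⁷ m.
Transfer ellipse a_t = (r₁ + r₂)/2 = 8.566×10⁶ m.
At r₁: circular v_c1 = √(μ/r₁) = 3468 m/s; transfer-periapsis v_p = √[μ(2/r₁ − 1/a_t)] = 4365 m/s.
Δv₁ = v_p − v_c1 = 897.1 m/s.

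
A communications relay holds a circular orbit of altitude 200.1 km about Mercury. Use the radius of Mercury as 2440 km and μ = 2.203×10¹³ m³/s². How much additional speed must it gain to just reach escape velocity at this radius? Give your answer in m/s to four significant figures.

Δv ≈ 1197 m/s

r = 2440 + 200.1 = 2640.1 km = 2.6401×10⁶ m.
Circular speed v_c = √(μ/r) = 2889 m/s.
Escape speed v_esc = √(2μ/r) = √2 × v_c = 4085 m/s.
Δv = v_esc − v_c = 1197 m/s.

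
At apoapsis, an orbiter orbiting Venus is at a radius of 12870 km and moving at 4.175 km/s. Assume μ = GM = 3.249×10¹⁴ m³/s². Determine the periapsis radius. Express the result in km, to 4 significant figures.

periapsis radius ≈ 6786 km

r_a = 1.287×10⁷ m.
Specific energy ε = v²/2 − μ/r = -1.653×10⁷ J/kg, so a = −μ/(2ε) = 9.828×10⁶ m.
The apsides satisfy r_p + r_a = 2a, so the periapsis radius is 2a − r_a = 6.786×10⁶ m = 6785.8 km.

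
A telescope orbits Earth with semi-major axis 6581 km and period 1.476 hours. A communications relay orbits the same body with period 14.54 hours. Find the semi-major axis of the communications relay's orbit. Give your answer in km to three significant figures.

a₂ ≈ 30200 km

Kepler's third law: a³ ∝ T², so a₂ = a₁ (T₂/T₁)^(2/3).
T₂/T₁ = 9.851, (T₂/T₁)^(2/3) = 4.595.
a₂ = 6581 × 4.595 = 30240 km.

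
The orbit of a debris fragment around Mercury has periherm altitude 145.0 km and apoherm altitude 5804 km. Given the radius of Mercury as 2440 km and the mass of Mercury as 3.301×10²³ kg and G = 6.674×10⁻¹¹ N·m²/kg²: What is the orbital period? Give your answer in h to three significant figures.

μ = GM = 6.674×10⁻¹¹ × 3.301×10²³ = 2.203×10¹³ m³/s².
r_p = 2440 + 145.0 = 2585.0 km = 2.5850×10⁶ m.
r_a = 2440 + 5804 = 8244.0 km = 8.2440×10⁶ m.
Semi-major axis a = (r_p + r_a)/2 = (2585.0 + 8244.0)/2 = 5414.5 km = 5.414×10⁶ m.
By Kepler's third law T = 2π√(a³/μ) = 2π × 2.684×10³ = 1.687×10⁴ s.
= 4.685 h.

T ≈ 4.68 h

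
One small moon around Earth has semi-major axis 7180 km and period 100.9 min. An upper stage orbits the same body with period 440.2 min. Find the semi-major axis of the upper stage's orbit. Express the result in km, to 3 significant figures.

Kepler's third law: a³ ∝ T², so a₂ = a₁ (T₂/T₁)^(2/3).
T₂/T₁ = 4.363, (T₂/T₁)^(2/3) = 2.670.
a₂ = 7180 × 2.670 = 19170 km.

a₂ ≈ 19200 km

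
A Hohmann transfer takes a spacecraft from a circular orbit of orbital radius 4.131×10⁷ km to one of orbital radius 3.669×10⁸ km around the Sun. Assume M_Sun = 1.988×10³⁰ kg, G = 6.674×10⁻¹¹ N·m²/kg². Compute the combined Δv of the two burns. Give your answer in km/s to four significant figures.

Δv_total ≈ 29.77 km/s

μ = GM = 6.674×10⁻¹¹ × 1.988×10³⁰ = 1.327×10²⁰ m³/s².
r₁ = 4.131×10⁷ km = 4.131×10¹⁰ m.
r₂ = 3.669×10⁸ km = 3.669×10¹¹ m.
Transfer ellipse a_t = (r₁ + r₂)/2 = 2.041×10¹¹ m.
At r₁: circular v_c1 = √(μ/r₁) = 56670 m/s; transfer-perihelion v_p = √[μ(2/r₁ − 1/a_t)] = 75980 m/s.
Δv₁ = v_p − v_c1 = 19310 m/s.
At r₂: circular v_c2 = √(μ/r₂) = 19020 m/s; transfer-aphelion v_a = √[μ(2/r₂ − 1/a_t)] = 8555 m/s.
Δv₂ = v_c2 − v_a = 10460 m/s.
Total Δv = Δv₁ + Δv₂ = 29770 m/s = 29.77 km/s.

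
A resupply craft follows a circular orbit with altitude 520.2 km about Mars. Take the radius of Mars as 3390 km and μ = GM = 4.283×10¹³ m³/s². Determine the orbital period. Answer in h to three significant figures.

r = 3390 + 520.2 = 3910.2 km = 3.9102×10⁶ m.
Kepler's third law: T = 2π√(r³/μ) = 2π√((3.910×10⁶)³ / 4.283×10¹³).
r³/μ = 1.396×10⁶ s², so T = 2π × 1.181×10³ = 7.423×10³ s.
Converting: 7.423×10³ s ÷ 3600 = 2.062 h.

T ≈ 2.06 h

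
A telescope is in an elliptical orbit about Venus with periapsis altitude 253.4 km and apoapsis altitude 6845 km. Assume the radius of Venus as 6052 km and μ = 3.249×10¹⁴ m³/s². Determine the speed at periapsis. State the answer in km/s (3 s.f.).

r_p = 6052 + 253.4 = 6305.4 km = 6.3054×10⁶ m.
r_a = 6052 + 6845 = 12897 km = 1.2897×10⁷ m.
Semi-major axis a = (r_p + r_a)/2 = 9601.2 km = 9.601×10⁶ m.
Vis-viva: v² = μ(2/r − 1/a) = 3.249×10¹⁴ × (3.172×10⁻⁷ − 1.042×10⁻⁷) = 6.922×10⁷ m²/s².
v = 8320 m/s = 8.320 km/s.

v ≈ 8.32 km/s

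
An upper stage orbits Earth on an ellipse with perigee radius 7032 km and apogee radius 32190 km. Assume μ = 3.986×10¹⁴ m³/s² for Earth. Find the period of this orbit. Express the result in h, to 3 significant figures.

T ≈ 7.59 h

Semi-major axis a = (r_p + r_a)/2 = (7032.0 + 32190)/2 = 19611 km = 1.961×10⁷ m.
By Kepler's third law T = 2π√(a³/μ) = 2π × 4.350×10³ = 2.733×10⁴ s.
= 7.592 h.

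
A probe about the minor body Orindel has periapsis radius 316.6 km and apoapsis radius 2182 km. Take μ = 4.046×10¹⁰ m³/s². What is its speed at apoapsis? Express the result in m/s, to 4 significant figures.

v ≈ 68.55 m/s

Semi-major axis a = (r_p + r_a)/2 = 1249.3 km = 1.249×10⁶ m.
Vis-viva: v² = μ(2/r − 1/a) = 4.046×10¹⁰ × (9.166×10⁻⁷ − 8.004×10⁻⁷) = 4.699×10³ m²/s².
v = 68.55 m/s.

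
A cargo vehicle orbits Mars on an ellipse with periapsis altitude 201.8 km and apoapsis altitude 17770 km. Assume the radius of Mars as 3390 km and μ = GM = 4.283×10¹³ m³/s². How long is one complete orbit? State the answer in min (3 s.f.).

T ≈ 697 min

r_p = 3390 + 201.8 = 3591.8 km = 3.5918×10⁶ m.
r_a = 3390 + 17770 = 21160 km = 2.1160×10⁷ m.
Semi-major axis a = (r_p + r_a)/2 = (3591.8 + 21160)/2 = 12376 km = 1.238×10⁷ m.
By Kepler's third law T = 2π√(a³/μ) = 2π × 6.653×10³ = 4.180×10⁴ s.
= 696.7 min.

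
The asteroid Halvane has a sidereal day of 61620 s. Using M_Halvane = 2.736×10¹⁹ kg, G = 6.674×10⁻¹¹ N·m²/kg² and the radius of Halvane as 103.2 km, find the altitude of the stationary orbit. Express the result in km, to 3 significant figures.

h_sync ≈ 457 km

μ = GM = 6.674×10⁻¹¹ × 2.736×10¹⁹ = 1.826×10⁹ m³/s².
A synchronous orbit has period T, so by Kepler's third law a = (μT²/4π²)^(1/3).
μT²/4π² = 1.826×10⁹ × (6.162×10⁴)² / 39.48 = 1.756×10¹⁷ m³.
a = 5.600×10⁵ m = 560.01 km.
Altitude h = a − R = 560.01 − 103.2 = 456.81 km.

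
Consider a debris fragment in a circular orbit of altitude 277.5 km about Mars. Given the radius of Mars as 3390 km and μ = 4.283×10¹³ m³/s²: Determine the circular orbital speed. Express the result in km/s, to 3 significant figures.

v ≈ 3.42 km/s

r = 3390 + 277.5 = 3667.5 km = 3.6675×10⁶ m.
For a circular orbit v = √(μ/r) = √(4.283×10¹³ / 3.668×10⁶) = √(1.168×10⁷) = 3417 m/s.
That is 3.417 km/s.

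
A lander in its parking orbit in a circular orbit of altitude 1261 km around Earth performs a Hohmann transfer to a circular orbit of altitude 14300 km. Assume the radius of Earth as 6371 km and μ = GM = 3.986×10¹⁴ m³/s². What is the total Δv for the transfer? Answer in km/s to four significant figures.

Δv_total ≈ 2.674 km/s

r₁ = 6371 + 1261 = 7632.0 km = 7.6320×10⁶ m.
r₂ = 6371 + 14300 = 20671 km = 2.0671×10⁷ m.
Transfer ellipse a_t = (r₁ + r₂)/2 = 1.415×10⁷ m.
At r₁: circular v_c1 = √(μ/r₁) = 7227 m/s; transfer-perigee v_p = √[μ(2/r₁ − 1/a_t)] = 8734 m/s.
Δv₁ = v_p − v_c1 = 1507 m/s.
At r₂: circular v_c2 = √(μ/r₂) = 4391 m/s; transfer-apogee v_a = √[μ(2/r₂ − 1/a_t)] = 3225 m/s.
Δv₂ = v_c2 − v_a = 1166 m/s.
Total Δv = Δv₁ + Δv₂ = 2674 m/s = 2.674 km/s.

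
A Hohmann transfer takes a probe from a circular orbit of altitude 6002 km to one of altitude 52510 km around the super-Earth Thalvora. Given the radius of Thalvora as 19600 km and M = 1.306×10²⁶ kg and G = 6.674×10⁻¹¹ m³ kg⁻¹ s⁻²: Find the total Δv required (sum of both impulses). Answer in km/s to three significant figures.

μ = GM = 6.674×10⁻¹¹ × 1.306×10²⁶ = 8.716×10¹⁵ m³/s².
r₁ = 19600 + 6002 = 25602 km = 2.5602×10⁷ m.
r₂ = 19600 + 52510 = 72110 km = 7.2110×10⁷ m.
Transfer ellipse a_t = (r₁ + r₂)/2 = 4.886×10⁷ m.
At r₁: circular v_c1 = √(μ/r₁) = 18450 m/s; transfer-periapsis v_p = √[μ(2/r₁ − 1/a_t)] = 22420 m/s.
Δv₁ = v_p − v_c1 = 3965 m/s.
At r₂: circular v_c2 = √(μ/r₂) = 10990 m/s; transfer-apoapsis v_a = √[μ(2/r₂ − 1/a_t)] = 7959 m/s.
Δv₂ = v_c2 − v_a = 3036 m/s.
Total Δv = Δv₁ + Δv₂ = 7001 m/s = 7.001 km/s.

Δv_total ≈ 7.00 km/s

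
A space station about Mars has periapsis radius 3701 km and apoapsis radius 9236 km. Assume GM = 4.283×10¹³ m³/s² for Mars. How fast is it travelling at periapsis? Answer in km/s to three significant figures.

Semi-major axis a = (r_p + r_a)/2 = 6468.5 km = 6.468×10⁶ m.
Vis-viva: v² = μ(2/r − 1/a) = 4.283×10¹³ × (5.404×10⁻⁷ − 1.546×10⁻⁷) = 1.652×10⁷ m²/s².
v = 4065 m/s = 4.065 km/s.

v ≈ 4.06 km/s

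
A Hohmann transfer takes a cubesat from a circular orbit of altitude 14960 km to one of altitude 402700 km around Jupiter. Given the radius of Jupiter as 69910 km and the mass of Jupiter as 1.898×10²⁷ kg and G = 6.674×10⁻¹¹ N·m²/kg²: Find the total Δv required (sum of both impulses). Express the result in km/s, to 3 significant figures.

Δv_total ≈ 19.0 km/s

μ = GM = 6.674×10⁻¹¹ × 1.898×10²⁷ = 1.267×10¹⁷ m³/s².
r₁ = 69910 + 14960 = 84870 km = 8.4870×10⁷ m.
r₂ = 69910 + 402700 = 472610 km = 4.7261×10⁸ m.
Transfer ellipse a_t = (r₁ + r₂)/2 = 2.787×10⁸ m.
At r₁: circular v_c1 = √(μ/r₁) = 38630 m/s; transfer-perijove v_p = √[μ(2/r₁ − 1/a_t)] = 50310 m/s.
Δv₁ = v_p − v_c1 = 11670 m/s.
At r₂: circular v_c2 = √(μ/r₂) = 16370 m/s; transfer-apojove v_a = √[μ(2/r₂ − 1/a_t)] = 9034 m/s.
Δv₂ = v_c2 − v_a = 7338 m/s.
Total Δv = Δv₁ + Δv₂ = 19010 m/s = 19.01 km/s.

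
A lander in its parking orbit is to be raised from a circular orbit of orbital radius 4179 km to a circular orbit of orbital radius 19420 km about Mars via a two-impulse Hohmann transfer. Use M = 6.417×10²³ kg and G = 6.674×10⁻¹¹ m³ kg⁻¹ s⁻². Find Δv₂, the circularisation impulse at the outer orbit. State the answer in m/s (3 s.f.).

μ = GM = 6.674×10⁻¹¹ × 6.417×10²³ = 4.283×10¹³ m³/s².
r₁ = 4179 km = 4.179×10⁶ m.
r₂ = 19420 km = 1.942×10⁷ m.
Transfer ellipse a_t = (r₁ + r₂)/2 = 1.180×10⁷ m.
At r₁: circular v_c1 = √(μ/r₁) = 3201 m/s; transfer-periapsis v_p = √[μ(2/r₁ − 1/a_t)] = 4107 m/s.
At r₂: circular v_c2 = √(μ/r₂) = 1485 m/s; transfer-apoapsis v_a = √[μ(2/r₂ − 1/a_t)] = 883.8 m/s.
Δv₂ = v_c2 − v_a = 601.3 m/s.

Δv ≈ 601 m/s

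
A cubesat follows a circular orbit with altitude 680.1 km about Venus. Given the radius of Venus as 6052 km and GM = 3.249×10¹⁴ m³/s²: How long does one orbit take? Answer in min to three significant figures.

r = 6052 + 680.1 = 6732.1 km = 6.7321×10⁶ m.
Kepler's third law: T = 2π√(r³/μ) = 2π√((6.732×10⁶)³ / 3.249×10¹⁴).
r³/μ = 9.391×10⁵ s², so T = 2π × 9.691×10² = 6.089×10³ s.
Converting: 6.089×10³ s ÷ 60.00 = 101.5 min.

T ≈ 101 min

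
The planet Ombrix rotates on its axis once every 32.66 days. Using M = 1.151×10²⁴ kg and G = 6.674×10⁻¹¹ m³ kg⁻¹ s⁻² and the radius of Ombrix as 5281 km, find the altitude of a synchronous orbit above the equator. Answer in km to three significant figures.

μ = GM = 6.674×10⁻¹¹ × 1.151×10²⁴ = 7.682×10¹³ m³/s².
T = 32.66 days = 2.822×10⁶ s.
A synchronous orbit has period T, so by Kepler's third law a = (μT²/4π²)^(1/3).
μT²/4π² = 7.682×10¹³ × (2.822×10⁶)² / 39.48 = 1.549×10²⁵ m³.
a = 2.493×10⁸ m = 2.4930×10⁵ km.
Altitude h = a − R = 2.4930×10⁵ − 5281 = 2.4402×10⁵ km.

h_sync ≈ 2.44×10⁵ km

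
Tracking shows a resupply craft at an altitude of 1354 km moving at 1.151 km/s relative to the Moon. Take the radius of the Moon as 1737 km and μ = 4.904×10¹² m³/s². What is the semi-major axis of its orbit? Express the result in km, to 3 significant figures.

r = 1737 + 1354 = 3091.0 km = 3.091×10⁶ m.
Specific orbital energy ε = v²/2 − μ/r = (1151)²/2 − 4.904×10¹²/3.091×10⁶ = -9.241×10⁵ J/kg.
Since ε = −μ/(2a), a = −μ/(2ε) = 2.653×10⁶ m = 2653.3 km.

a ≈ 2650 km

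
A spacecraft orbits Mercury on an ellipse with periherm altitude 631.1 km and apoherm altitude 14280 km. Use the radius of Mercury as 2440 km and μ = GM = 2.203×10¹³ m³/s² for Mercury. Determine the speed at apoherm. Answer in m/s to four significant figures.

r_p = 2440 + 631.1 = 3071.1 km = 3.0711×10⁶ m.
r_a = 2440 + 14280 = 16720 km = 1.6720×10⁷ m.
Semi-major axis a = (r_p + r_a)/2 = 9895.5 km = 9.896×10⁶ m.
Vis-viva: v² = μ(2/r − 1/a) = 2.203×10¹³ × (1.196×10⁻⁷ − 1.011×10⁻⁷) = 4.089×10⁵ m²/s².
v = 639.5 m/s.

v ≈ 639.5 m/s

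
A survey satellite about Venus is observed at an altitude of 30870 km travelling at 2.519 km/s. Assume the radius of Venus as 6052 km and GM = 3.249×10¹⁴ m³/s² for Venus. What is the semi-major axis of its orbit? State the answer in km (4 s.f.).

a ≈ 28870 km

r = 6052 + 30870 = 36922 km = 3.692×10⁷ m.
Specific orbital energy ε = v²/2 − μ/r = (2519)²/2 − 3.249×10¹⁴/3.692×10⁷ = -5.627×10⁶ J/kg.
Since ε = −μ/(2a), a = −μ/(2ε) = 2.887×10⁷ m = 28870 km.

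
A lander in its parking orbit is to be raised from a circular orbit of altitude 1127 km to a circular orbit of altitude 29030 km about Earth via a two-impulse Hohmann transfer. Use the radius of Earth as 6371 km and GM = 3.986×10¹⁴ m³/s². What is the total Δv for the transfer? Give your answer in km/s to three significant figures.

r₁ = 6371 + 1127 = 7498.0 km = 7.4980×10⁶ m.
r₂ = 6371 + 29030 = 35401 km = 3.5401×10⁷ m.
Transfer ellipse a_t = (r₁ + r₂)/2 = 2.145×10⁷ m.
At r₁: circular v_c1 = √(μ/r₁) = 7291 m/s; transfer-perigee v_p = √[μ(2/r₁ − 1/a_t)] = 9367 m/s.
Δv₁ = v_p − v_c1 = 2076 m/s.
At r₂: circular v_c2 = √(μ/r₂) = 3356 m/s; transfer-apogee v_a = √[μ(2/r₂ − 1/a_t)] = 1984 m/s.
Δv₂ = v_c2 − v_a = 1372 m/s.
Total Δv = Δv₁ + Δv₂ = 3447 m/s = 3.447 km/s.

Δv_total ≈ 3.45 km/s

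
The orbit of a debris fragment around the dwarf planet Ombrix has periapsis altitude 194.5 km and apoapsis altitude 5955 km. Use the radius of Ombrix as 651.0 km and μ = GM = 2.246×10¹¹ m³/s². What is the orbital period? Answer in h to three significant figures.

T ≈ 26.5 h

r_p = 651.0 + 194.5 = 845.50 km = 8.4550×10⁵ m.
r_a = 651.0 + 5955 = 6606.0 km = 6.6060×10⁶ m.
Semi-major axis a = (r_p + r_a)/2 = (845.50 + 6606.0)/2 = 3725.8 km = 3.726×10⁶ m.
By Kepler's third law T = 2π√(a³/μ) = 2π × 1.517×10⁴ = 9.534×10⁴ s.
= 26.48 h.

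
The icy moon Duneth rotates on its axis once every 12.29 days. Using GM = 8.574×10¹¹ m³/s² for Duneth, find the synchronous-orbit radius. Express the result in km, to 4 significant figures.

T = 12.29 days = 1.062×10⁶ s.
A synchronous orbit has period T, so by Kepler's third law a = (μT²/4π²)^(1/3).
μT²/4π² = 8.574×10¹¹ × (1.062×10⁶)² / 39.48 = 2.449×10²² m³.
a = 2.904×10⁷ m = 29039 km.

r_sync ≈ 29040 km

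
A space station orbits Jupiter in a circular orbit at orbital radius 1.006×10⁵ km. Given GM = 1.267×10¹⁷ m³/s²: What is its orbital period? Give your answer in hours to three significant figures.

T ≈ 4.95 hours

r = 1.006×10⁵ km = 1.006×10⁸ m.
Kepler's third law: T = 2π√(r³/μ) = 2π√((1.006×10⁸)³ / 1.267×10¹⁷).
r³/μ = 8.036×10⁶ s², so T = 2π × 2.835×10³ = 1.781×10⁴ s.
Converting: 1.781×10⁴ s ÷ 3600 = 4.948 hours.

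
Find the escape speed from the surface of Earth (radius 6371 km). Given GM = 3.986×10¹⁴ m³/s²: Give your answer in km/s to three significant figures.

r = R = 6.371×10⁶ m.
Escape speed v_esc = √(2μ/r) = √(2 × 3.986×10¹⁴ / 6.371×10⁶) = √(1.251×10⁸) = 11190 m/s.
= 11.19 km/s.

v_esc ≈ 11.2 km/s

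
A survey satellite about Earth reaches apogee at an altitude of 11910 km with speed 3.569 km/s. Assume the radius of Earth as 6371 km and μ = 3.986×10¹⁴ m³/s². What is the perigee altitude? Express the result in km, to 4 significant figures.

perigee altitude ≈ 1172 km

r_a = 6371 + 11910 = 18281 km = 1.828×10⁷ m.
Specific energy ε = v²/2 − μ/r = -1.544×10⁷ J/kg, so a = −μ/(2ε) = 1.291×10⁷ m.
The apsides satisfy r_p + r_a = 2a, so the perigee radius is 2a − r_a = 7.543×10⁶ m = 7543.1 km.
Perigee altitude = 7543.1 − 6371 = 1172.1 km.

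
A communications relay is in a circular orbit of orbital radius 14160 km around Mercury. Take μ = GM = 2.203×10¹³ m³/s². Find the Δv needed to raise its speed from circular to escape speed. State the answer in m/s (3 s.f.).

Δv ≈ 517 m/s

r = 14160 km = 1.416×10⁷ m.
Circular speed v_c = √(μ/r) = 1247 m/s.
Escape speed v_esc = √(2μ/r) = √2 × v_c = 1764 m/s.
Δv = v_esc − v_c = 516.7 m/s.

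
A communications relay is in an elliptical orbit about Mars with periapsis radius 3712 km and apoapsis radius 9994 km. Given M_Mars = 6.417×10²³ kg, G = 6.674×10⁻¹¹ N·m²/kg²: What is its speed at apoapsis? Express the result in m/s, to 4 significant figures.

v ≈ 1524 m/s

μ = GM = 6.674×10⁻¹¹ × 6.417×10²³ = 4.283×10¹³ m³/s².
Semi-major axis a = (r_p + r_a)/2 = 6853.0 km = 6.853×10⁶ m.
Vis-viva: v² = μ(2/r − 1/a) = 4.283×10¹³ × (2.001×10⁻⁷ − 1.459×10⁻⁷) = 2.321×10⁶ m²/s².
v = 1524 m/s.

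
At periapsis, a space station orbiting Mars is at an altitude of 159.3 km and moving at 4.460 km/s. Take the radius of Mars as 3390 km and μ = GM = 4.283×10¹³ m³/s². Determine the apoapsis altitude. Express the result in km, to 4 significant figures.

apoapsis altitude ≈ 13250 km

r_p = 3390 + 159.3 = 3549.3 km = 3.549×10⁶ m.
Specific energy ε = v²/2 − μ/r = -2.121×10⁶ J/kg, so a = −μ/(2ε) = 1.009×10⁷ m.
The apsides satisfy r_p + r_a = 2a, so the apoapsis radius is 2a − r_p = 1.664×10⁷ m = 16641 km.
Apoapsis altitude = 16641 − 3390 = 13251 km.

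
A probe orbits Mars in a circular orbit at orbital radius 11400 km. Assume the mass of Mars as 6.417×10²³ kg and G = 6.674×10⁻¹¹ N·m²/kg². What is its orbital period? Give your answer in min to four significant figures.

T ≈ 615.9 min

μ = GM = 6.674×10⁻¹¹ × 6.417×10²³ = 4.283×10¹³ m³/s².
r = 11400 km = 1.140×10⁷ m.
Kepler's third law: T = 2π√(r³/μ) = 2π√((1.140×10⁷)³ / 4.283×10¹³).
r³/μ = 3.459×10⁷ s², so T = 2π × 5.882×10³ = 3.696×10⁴ s.
Converting: 3.696×10⁴ s ÷ 60.00 = 615.9 min.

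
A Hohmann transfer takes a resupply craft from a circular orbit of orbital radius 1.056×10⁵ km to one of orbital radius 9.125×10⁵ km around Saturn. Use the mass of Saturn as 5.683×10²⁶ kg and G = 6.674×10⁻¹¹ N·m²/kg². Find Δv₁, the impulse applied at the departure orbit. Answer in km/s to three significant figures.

Δv ≈ 6.42 km/s

μ = GM = 6.674×10⁻¹¹ × 5.683×10²⁶ = 3.793×10¹⁶ m³/s².
r₁ = 1.056×10⁵ km = 1.056×10⁸ m.
r₂ = 9.125×10⁵ km = 9.125×10⁸ m.
Transfer ellipse a_t = (r₁ + r₂)/2 = 5.090×10⁸ m.
At r₁: circular v_c1 = √(μ/r₁) = 18950 m/s; transfer-perikrone v_p = √[μ(2/r₁ − 1/a_t)] = 25370 m/s.
Δv₁ = v_p − v_c1 = 6422 m/s.
= 6.422 km/s.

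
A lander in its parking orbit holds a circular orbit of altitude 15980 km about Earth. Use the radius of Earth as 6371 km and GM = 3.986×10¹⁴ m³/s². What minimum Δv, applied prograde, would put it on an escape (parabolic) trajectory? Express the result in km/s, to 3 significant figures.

Δv ≈ 1.75 km/s

r = 6371 + 15980 = 22351 km = 2.2351×10⁷ m.
Circular speed v_c = √(μ/r) = 4223 m/s.
Escape speed v_esc = √(2μ/r) = √2 × v_c = 5972 m/s.
Δv = v_esc − v_c = 1749 m/s = 1.749 km/s.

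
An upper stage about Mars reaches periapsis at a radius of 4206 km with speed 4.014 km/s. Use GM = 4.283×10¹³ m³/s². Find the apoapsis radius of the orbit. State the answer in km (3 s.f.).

apoapsis radius ≈ 15900 km

r_p = 4.206×10⁶ m.
Specific energy ε = v²/2 − μ/r = -2.127×10⁶ J/kg, so a = −μ/(2ε) = 1.007×10⁷ m.
The apsides satisfy r_p + r_a = 2a, so the apoapsis radius is 2a − r_p = 1.593×10⁷ m = 15931 km.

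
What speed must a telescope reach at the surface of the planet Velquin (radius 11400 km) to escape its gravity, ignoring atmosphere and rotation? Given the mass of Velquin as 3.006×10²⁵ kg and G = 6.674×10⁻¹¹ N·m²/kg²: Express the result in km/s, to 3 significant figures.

μ = GM = 6.674×10⁻¹¹ × 3.006×10²⁵ = 2.006×10¹⁵ m³/s².
r = R = 1.140×10⁷ m.
Escape speed v_esc = √(2μ/r) = √(2 × 2.006×10¹⁵ / 1.140×10⁷) = √(3.520×10⁸) = 18760 m/s.
= 18.76 km/s.

v_esc ≈ 18.8 km/s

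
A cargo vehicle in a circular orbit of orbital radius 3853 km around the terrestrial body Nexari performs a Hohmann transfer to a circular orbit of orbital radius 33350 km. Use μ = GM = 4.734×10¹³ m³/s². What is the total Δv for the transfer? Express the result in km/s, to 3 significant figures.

r₁ = 3853 km = 3.853×10⁶ m.
r₂ = 33350 km = 3.335×10⁷ m.
Transfer ellipse a_t = (r₁ + r₂)/2 = 1.860×10⁷ m.
At r₁: circular v_c1 = √(μ/r₁) = 3505 m/s; transfer-periapsis v_p = √[μ(2/r₁ − 1/a_t)] = 4693 m/s.
Δv₁ = v_p − v_c1 = 1188 m/s.
At r₂: circular v_c2 = √(μ/r₂) = 1191 m/s; transfer-apoapsis v_a = √[μ(2/r₂ − 1/a_t)] = 542.2 m/s.
Δv₂ = v_c2 − v_a = 649.2 m/s.
Total Δv = Δv₁ + Δv₂ = 1837 m/s = 1.837 km/s.

Δv_total ≈ 1.84 km/s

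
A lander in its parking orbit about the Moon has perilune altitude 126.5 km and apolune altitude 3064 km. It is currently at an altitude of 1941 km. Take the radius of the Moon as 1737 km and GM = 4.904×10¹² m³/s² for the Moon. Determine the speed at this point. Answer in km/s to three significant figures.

r_p = 1737 + 126.5 = 1863.5 km = 1.8635×10⁶ m.
r_a = 1737 + 3064 = 4801.0 km = 4.8010×10⁶ m.
r = 1737 + 1941 = 3678.0 km = 3.678×10⁶ m.
Semi-major axis a = (r_p + r_a)/2 = 3332.2 km = 3.332×10⁶ m.
Vis-viva: v² = μ(2/r − 1/a) = 4.904×10¹² × (5.438×10⁻⁷ − 3.001×10⁻⁷) = 1.195×10⁶ m²/s².
v = 1093 m/s = 1.093 km/s.

v ≈ 1.09 km/s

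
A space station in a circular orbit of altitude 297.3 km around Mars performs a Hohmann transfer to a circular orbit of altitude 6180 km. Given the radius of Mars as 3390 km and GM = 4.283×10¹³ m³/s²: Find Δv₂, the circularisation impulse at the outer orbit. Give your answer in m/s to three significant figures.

r₁ = 3390 + 297.3 = 3687.3 km = 3.6873×10⁶ m.
r₂ = 3390 + 6180 = 9570.0 km = 9.5700×10⁶ m.
Transfer ellipse a_t = (r₁ + r₂)/2 = 6.629×10⁶ m.
At r₁: circular v_c1 = √(μ/r₁) = 3408 m/s; transfer-periapsis v_p = √[μ(2/r₁ − 1/a_t)] = 4095 m/s.
At r₂: circular v_c2 = √(μ/r₂) = 2116 m/s; transfer-apoapsis v_a = √[μ(2/r₂ − 1/a_t)] = 1578 m/s.
Δv₂ = v_c2 − v_a = 537.7 m/s.

Δv ≈ 538 m/s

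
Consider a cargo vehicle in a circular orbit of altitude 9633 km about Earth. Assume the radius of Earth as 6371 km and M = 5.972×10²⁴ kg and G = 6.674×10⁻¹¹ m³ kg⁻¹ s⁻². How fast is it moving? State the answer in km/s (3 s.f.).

v ≈ 4.99 km/s

μ = GM = 6.674×10⁻¹¹ × 5.972×10²⁴ = 3.986×10¹⁴ m³/s².
r = 6371 + 9633 = 16004 km = 1.6004×10⁷ m.
For a circular orbit v = √(μ/r) = √(3.986×10¹⁴ / 1.600×10⁷) = √(2.490×10⁷) = 4990 m/s.
That is 4.990 km/s.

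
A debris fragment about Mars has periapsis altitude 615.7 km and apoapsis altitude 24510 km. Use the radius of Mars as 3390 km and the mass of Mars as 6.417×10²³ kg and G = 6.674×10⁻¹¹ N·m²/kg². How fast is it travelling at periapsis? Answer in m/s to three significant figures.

μ = GM = 6.674×10⁻¹¹ × 6.417×10²³ = 4.283×10¹³ m³/s².
r_p = 3390 + 615.7 = 4005.7 km = 4.0057×10⁶ m.
r_a = 3390 + 24510 = 27900 km = 2.7900×10⁷ m.
Semi-major axis a = (r_p + r_a)/2 = 15953 km = 1.595×10⁷ m.
Vis-viva: v² = μ(2/r − 1/a) = 4.283×10¹³ × (4.993×10⁻⁷ − 6.268×10⁻⁸) = 1.870×10⁷ m²/s².
v = 4324 m/s.

v ≈ 4320 m/s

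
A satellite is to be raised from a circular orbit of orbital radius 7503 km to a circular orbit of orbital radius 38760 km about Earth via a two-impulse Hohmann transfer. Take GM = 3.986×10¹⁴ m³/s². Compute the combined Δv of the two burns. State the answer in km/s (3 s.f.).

r₁ = 7503 km = 7.503×10⁶ m.
r₂ = 38760 km = 3.876×10⁷ m.
Transfer ellipse a_t = (r₁ + r₂)/2 = 2.313×10⁷ m.
At r₁: circular v_c1 = √(μ/r₁) = 7289 m/s; transfer-perigee v_p = √[μ(2/r₁ − 1/a_t)] = 9435 m/s.
Δv₁ = v_p − v_c1 = 2146 m/s.
At r₂: circular v_c2 = √(μ/r₂) = 3207 m/s; transfer-apogee v_a = √[μ(2/r₂ − 1/a_t)] = 1826 m/s.
Δv₂ = v_c2 − v_a = 1380 m/s.
Total Δv = Δv₁ + Δv₂ = 3527 m/s = 3.527 km/s.

Δv_total ≈ 3.53 km/s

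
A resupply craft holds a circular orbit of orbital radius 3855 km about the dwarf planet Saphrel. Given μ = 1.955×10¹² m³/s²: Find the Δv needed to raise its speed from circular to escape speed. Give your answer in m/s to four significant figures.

Δv ≈ 295.0 m/s

r = 3855 km = 3.855×10⁶ m.
Circular speed v_c = √(μ/r) = 712.1 m/s.
Escape speed v_esc = √(2μ/r) = √2 × v_c = 1007 m/s.
Δv = v_esc − v_c = 295.0 m/s.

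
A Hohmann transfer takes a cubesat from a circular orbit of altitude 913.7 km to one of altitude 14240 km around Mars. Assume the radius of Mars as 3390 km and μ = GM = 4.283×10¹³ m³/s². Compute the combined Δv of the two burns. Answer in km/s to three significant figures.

r₁ = 3390 + 913.7 = 4303.7 km = 4.3037×10⁶ m.
r₂ = 3390 + 14240 = 17630 km = 1.7630×10⁷ m.
Transfer ellipse a_t = (r₁ + r₂)/2 = 1.097×10⁷ m.
At r₁: circular v_c1 = √(μ/r₁) = 3155 m/s; transfer-periapsis v_p = √[μ(2/r₁ − 1/a_t)] = 4000 m/s.
Δv₁ = v_p − v_c1 = 845.1 m/s.
At r₂: circular v_c2 = √(μ/r₂) = 1559 m/s; transfer-apoapsis v_a = √[μ(2/r₂ − 1/a_t)] = 976.4 m/s.
Δv₂ = v_c2 − v_a = 582.2 m/s.
Total Δv = Δv₁ + Δv₂ = 1427 m/s = 1.427 km/s.

Δv_total ≈ 1.43 km/s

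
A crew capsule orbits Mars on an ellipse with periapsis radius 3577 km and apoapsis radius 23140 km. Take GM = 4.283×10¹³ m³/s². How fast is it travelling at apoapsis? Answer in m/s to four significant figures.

v ≈ 704.0 m/s

Semi-major axis a = (r_p + r_a)/2 = 13358 km = 1.336×10⁷ m.
Vis-viva: v² = μ(2/r − 1/a) = 4.283×10¹³ × (8.643×10⁻⁸ − 7.486×10⁻⁸) = 4.956×10⁵ m²/s².
v = 704.0 m/s.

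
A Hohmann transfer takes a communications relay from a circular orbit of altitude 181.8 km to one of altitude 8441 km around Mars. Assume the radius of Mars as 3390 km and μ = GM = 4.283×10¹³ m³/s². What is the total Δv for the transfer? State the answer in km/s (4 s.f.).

Δv_total ≈ 1.436 km/s

r₁ = 3390 + 181.8 = 3571.8 km = 3.5718×10⁶ m.
r₂ = 3390 + 8441 = 11831 km = 1.1831×10⁷ m.
Transfer ellipse a_t = (r₁ + r₂)/2 = 7.701×10⁶ m.
At r₁: circular v_c1 = √(μ/r₁) = 3463 m/s; transfer-periapsis v_p = √[μ(2/r₁ − 1/a_t)] = 4292 m/s.
Δv₁ = v_p − v_c1 = 829.1 m/s.
At r₂: circular v_c2 = √(μ/r₂) = 1903 m/s; transfer-apoapsis v_a = √[μ(2/r₂ − 1/a_t)] = 1296 m/s.
Δv₂ = v_c2 − v_a = 606.9 m/s.
Total Δv = Δv₁ + Δv₂ = 1436 m/s = 1.436 km/s.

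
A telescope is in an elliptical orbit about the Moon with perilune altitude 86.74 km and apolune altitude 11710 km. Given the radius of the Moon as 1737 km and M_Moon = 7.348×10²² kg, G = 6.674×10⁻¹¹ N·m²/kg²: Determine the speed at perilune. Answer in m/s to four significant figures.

v ≈ 2176 m/s

μ = GM = 6.674×10⁻¹¹ × 7.348×10²² = 4.904×10¹² m³/s².
r_p = 1737 + 86.74 = 1823.7 km = 1.8237×10⁶ m.
r_a = 1737 + 11710 = 13447 km = 1.3447×10⁷ m.
Semi-major axis a = (r_p + r_a)/2 = 7635.4 km = 7.635×10⁶ m.
Vis-viva: v² = μ(2/r − 1/a) = 4.904×10¹² × (1.097×10⁻⁶ − 1.310×10⁻⁷) = 4.736×10⁶ m²/s².
v = 2176 m/s.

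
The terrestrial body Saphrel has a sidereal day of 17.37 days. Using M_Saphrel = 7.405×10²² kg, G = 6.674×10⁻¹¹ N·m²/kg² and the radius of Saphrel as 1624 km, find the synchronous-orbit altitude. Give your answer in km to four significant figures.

h_sync ≈ 63950 km

μ = GM = 6.674×10⁻¹¹ × 7.405×10²² = 4.942×10¹² m³/s².
T = 17.37 days = 1.501×10⁶ s.
A synchronous orbit has period T, so by Kepler's third law a = (μT²/4π²)^(1/3).
μT²/4π² = 4.942×10¹² × (1.501×10⁶)² / 39.48 = 2.820×10²³ m³.
a = 6.557×10⁷ m = 65573 km.
Altitude h = a − R = 65573 − 1624 = 63949 km.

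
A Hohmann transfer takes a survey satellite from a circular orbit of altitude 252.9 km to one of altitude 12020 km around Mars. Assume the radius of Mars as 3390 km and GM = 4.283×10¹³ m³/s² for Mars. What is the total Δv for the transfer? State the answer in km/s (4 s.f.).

r₁ = 3390 + 252.9 = 3642.9 km = 3.6429×10⁶ m.
r₂ = 3390 + 12020 = 15410 km = 1.5410×10⁷ m.
Transfer ellipse a_t = (r₁ + r₂)/2 = 9.526×10⁶ m.
At r₁: circular v_c1 = √(μ/r₁) = 3429 m/s; transfer-periapsis v_p = √[μ(2/r₁ − 1/a_t)] = 4361 m/s.
Δv₁ = v_p − v_c1 = 932.1 m/s.
At r₂: circular v_c2 = √(μ/r₂) = 1667 m/s; transfer-apoapsis v_a = √[μ(2/r₂ − 1/a_t)] = 1031 m/s.
Δv₂ = v_c2 − v_a = 636.2 m/s.
Total Δv = Δv₁ + Δv₂ = 1568 m/s = 1.568 km/s.

Δv_total ≈ 1.568 km/s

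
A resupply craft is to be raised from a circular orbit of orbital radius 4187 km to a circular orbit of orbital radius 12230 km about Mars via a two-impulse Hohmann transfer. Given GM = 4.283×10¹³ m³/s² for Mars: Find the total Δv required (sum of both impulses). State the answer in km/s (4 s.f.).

Δv_total ≈ 1.240 km/s

r₁ = 4187 km = 4.187×10⁶ m.
r₂ = 12230 km = 1.223×10⁷ m.
Transfer ellipse a_t = (r₁ + r₂)/2 = 8.208×10⁶ m.
At r₁: circular v_c1 = √(μ/r₁) = 3198 m/s; transfer-periapsis v_p = √[μ(2/r₁ − 1/a_t)] = 3904 m/s.
Δv₁ = v_p − v_c1 = 705.6 m/s.
At r₂: circular v_c2 = √(μ/r₂) = 1871 m/s; transfer-apoapsis v_a = √[μ(2/r₂ − 1/a_t)] = 1337 m/s.
Δv₂ = v_c2 − v_a = 534.8 m/s.
Total Δv = Δv₁ + Δv₂ = 1240 m/s = 1.240 km/s.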